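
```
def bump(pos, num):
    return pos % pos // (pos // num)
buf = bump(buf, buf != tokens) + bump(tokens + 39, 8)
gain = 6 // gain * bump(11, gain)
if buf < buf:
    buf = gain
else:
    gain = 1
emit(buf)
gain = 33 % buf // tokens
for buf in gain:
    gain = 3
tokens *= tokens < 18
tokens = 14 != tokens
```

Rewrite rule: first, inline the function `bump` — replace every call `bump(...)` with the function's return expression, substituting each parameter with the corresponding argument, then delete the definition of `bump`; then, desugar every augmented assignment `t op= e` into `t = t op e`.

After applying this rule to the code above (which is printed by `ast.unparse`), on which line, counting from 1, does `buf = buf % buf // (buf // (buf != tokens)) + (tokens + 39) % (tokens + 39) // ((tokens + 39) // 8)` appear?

Transformed code:
buf = buf % buf // (buf // (buf != tokens)) + (tokens + 39) % (tokens + 39) // ((tokens + 39) // 8)
gain = 6 // gain * (11 % 11 // (11 // gain))
if buf < buf:
    buf = gain
else:
    gain = 1
emit(buf)
gain = 33 % buf // tokens
for buf in gain:
    gain = 3
tokens = tokens * (tokens < 18)
tokens = 14 != tokens

1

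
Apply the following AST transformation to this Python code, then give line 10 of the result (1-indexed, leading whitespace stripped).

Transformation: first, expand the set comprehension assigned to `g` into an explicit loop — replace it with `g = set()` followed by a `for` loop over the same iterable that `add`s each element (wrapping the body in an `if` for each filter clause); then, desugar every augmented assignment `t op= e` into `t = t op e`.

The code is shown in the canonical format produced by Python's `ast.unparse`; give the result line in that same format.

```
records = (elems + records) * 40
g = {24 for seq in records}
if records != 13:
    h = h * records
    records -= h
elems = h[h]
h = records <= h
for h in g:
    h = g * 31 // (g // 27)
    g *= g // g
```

for h in g:

Transformed code:
records = (elems + records) * 40
g = set()
for seq in records:
    g.add(24)
if records != 13:
    h = h * records
    records = records - h
elems = h[h]
h = records <= h
for h in g:
    h = g * 31 // (g // 27)
    g = g * (g // g)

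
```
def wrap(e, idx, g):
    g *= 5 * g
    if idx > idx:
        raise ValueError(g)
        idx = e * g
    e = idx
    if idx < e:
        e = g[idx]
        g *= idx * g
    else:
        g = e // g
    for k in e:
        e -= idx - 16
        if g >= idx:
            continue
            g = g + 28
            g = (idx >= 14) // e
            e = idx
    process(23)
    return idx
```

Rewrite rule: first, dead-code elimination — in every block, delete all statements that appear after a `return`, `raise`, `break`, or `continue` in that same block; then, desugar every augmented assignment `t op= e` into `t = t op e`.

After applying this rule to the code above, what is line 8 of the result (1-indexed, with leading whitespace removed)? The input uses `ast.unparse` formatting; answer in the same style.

g = g * (idx * g)

Transformed code:
def wrap(e, idx, g):
    g = g * (5 * g)
    if idx > idx:
        raise ValueError(g)
    e = idx
    if idx < e:
        e = g[idx]
        g = g * (idx * g)
    else:
        g = e // g
    for k in e:
        e = e - (idx - 16)
        if g >= idx:
            continue
    process(23)
    return idx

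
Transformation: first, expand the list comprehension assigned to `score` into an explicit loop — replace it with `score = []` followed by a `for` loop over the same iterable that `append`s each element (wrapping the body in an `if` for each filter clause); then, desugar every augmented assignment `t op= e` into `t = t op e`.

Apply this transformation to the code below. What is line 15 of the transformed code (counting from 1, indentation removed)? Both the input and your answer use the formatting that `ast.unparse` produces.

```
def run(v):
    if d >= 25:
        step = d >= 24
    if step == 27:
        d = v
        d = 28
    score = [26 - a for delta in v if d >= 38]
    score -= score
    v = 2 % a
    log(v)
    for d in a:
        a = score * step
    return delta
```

a = score * step

Transformed code:
def run(v):
    if d >= 25:
        step = d >= 24
    if step == 27:
        d = v
        d = 28
    score = []
    for delta in v:
        if d >= 38:
            score.append(26 - a)
    score = score - score
    v = 2 % a
    log(v)
    for d in a:
        a = score * step
    return delta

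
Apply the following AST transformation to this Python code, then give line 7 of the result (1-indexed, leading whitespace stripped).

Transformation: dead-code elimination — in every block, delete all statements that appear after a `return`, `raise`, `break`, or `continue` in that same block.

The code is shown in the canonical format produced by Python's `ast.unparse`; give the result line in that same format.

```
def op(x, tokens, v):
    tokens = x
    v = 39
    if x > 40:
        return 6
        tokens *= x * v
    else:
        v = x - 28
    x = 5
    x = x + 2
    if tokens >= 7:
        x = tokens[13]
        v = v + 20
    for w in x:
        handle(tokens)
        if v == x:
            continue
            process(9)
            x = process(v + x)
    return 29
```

Transformed code:
def op(x, tokens, v):
    tokens = x
    v = 39
    if x > 40:
        return 6
    else:
        v = x - 28
    x = 5
    x = x + 2
    if tokens >= 7:
        x = tokens[13]
        v = v + 20
    for w in x:
        handle(tokens)
        if v == x:
            continue
    return 29

v = x - 28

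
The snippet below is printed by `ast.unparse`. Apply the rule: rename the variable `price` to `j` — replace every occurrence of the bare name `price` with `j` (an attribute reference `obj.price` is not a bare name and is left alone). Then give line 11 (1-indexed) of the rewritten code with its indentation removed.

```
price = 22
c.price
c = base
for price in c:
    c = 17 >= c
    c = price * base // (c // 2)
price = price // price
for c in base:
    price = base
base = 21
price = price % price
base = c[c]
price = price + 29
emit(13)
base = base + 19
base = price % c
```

j = j % j

Transformed code:
j = 22
c.price
c = base
for j in c:
    c = 17 >= c
    c = j * base // (c // 2)
j = j // j
for c in base:
    j = base
base = 21
j = j % j
base = c[c]
j = j + 29
emit(13)
base = base + 19
base = j % c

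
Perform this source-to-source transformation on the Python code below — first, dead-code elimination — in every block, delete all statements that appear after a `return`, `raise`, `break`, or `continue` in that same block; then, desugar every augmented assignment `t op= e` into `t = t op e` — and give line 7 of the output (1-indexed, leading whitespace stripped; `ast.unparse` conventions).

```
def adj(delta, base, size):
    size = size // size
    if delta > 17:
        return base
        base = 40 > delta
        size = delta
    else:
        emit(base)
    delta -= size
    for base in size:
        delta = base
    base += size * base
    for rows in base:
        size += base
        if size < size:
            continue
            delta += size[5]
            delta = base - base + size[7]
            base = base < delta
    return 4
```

delta = delta - size

Transformed code:
def adj(delta, base, size):
    size = size // size
    if delta > 17:
        return base
    else:
        emit(base)
    delta = delta - size
    for base in size:
        delta = base
    base = base + size * base
    for rows in base:
        size = size + base
        if size < size:
            continue
    return 4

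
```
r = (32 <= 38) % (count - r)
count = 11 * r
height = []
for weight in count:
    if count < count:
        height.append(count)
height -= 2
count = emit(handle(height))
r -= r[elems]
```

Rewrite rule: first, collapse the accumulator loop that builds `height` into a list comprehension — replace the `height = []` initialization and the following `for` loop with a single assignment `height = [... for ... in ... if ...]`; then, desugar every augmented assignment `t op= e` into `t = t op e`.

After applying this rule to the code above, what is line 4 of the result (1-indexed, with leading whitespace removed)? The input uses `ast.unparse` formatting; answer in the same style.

Transformed code:
r = (32 <= 38) % (count - r)
count = 11 * r
height = [count for weight in count if count < count]
height = height - 2
count = emit(handle(height))
r = r - r[elems]

height = height - 2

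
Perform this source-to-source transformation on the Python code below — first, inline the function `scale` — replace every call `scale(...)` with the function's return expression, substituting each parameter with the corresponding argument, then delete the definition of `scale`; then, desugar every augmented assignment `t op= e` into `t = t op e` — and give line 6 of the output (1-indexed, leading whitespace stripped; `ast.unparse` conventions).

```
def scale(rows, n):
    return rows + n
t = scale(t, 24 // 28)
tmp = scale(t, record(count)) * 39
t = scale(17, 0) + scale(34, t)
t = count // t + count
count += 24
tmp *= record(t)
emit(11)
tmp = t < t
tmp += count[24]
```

Transformed code:
t = t + 24 // 28
tmp = (t + record(count)) * 39
t = 17 + 0 + (34 + t)
t = count // t + count
count = count + 24
tmp = tmp * record(t)
emit(11)
tmp = t < t
tmp = tmp + count[24]

tmp = tmp * record(t)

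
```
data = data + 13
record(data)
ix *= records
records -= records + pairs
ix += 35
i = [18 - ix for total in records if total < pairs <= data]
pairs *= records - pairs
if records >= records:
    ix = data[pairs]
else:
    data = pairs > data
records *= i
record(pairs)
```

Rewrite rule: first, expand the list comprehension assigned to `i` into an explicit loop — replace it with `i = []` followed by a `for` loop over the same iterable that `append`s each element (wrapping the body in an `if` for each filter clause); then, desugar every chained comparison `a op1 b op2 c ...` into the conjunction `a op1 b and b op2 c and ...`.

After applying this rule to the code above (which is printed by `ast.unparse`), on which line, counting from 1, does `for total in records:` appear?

Transformed code:
data = data + 13
record(data)
ix *= records
records -= records + pairs
ix += 35
i = []
for total in records:
    if total < pairs and pairs <= data:
        i.append(18 - ix)
pairs *= records - pairs
if records >= records:
    ix = data[pairs]
else:
    data = pairs > data
records *= i
record(pairs)

7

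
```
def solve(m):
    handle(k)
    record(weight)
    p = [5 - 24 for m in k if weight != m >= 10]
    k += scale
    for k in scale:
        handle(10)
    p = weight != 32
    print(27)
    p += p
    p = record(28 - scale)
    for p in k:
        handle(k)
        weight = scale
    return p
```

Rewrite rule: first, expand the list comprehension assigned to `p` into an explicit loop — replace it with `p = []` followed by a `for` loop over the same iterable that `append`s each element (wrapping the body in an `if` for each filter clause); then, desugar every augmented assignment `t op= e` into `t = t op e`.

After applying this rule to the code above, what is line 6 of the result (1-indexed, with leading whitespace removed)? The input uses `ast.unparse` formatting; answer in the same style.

Transformed code:
def solve(m):
    handle(k)
    record(weight)
    p = []
    for m in k:
        if weight != m >= 10:
            p.append(5 - 24)
    k = k + scale
    for k in scale:
        handle(10)
    p = weight != 32
    print(27)
    p = p + p
    p = record(28 - scale)
    for p in k:
        handle(k)
        weight = scale
    return p

if weight != m >= 10:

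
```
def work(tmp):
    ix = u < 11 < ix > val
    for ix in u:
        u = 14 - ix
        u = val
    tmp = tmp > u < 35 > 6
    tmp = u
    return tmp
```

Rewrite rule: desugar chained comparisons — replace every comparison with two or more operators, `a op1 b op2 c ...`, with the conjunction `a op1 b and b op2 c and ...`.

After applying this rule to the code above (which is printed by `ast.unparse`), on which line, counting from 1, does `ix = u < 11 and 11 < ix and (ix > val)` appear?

Transformed code:
def work(tmp):
    ix = u < 11 and 11 < ix and (ix > val)
    for ix in u:
        u = 14 - ix
        u = val
    tmp = tmp > u and u < 35 and (35 > 6)
    tmp = u
    return tmp

2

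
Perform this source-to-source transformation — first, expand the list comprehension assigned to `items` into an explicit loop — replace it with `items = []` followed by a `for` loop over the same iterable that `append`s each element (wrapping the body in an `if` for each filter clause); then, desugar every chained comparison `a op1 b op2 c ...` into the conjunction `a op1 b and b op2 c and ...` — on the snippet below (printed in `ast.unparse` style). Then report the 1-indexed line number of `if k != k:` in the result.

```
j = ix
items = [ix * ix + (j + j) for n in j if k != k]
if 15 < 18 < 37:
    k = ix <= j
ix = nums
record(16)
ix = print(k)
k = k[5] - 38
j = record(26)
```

Transformed code:
j = ix
items = []
for n in j:
    if k != k:
        items.append(ix * ix + (j + j))
if 15 < 18 and 18 < 37:
    k = ix <= j
ix = nums
record(16)
ix = print(k)
k = k[5] - 38
j = record(26)

4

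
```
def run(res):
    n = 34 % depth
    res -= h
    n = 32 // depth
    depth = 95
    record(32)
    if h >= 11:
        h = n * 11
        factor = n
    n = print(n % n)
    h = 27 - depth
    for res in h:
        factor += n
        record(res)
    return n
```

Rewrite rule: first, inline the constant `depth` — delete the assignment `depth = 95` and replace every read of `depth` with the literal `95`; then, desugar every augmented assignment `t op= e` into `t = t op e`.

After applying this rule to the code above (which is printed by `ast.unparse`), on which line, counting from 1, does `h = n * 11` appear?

Transformed code:
def run(res):
    n = 34 % 95
    res = res - h
    n = 32 // 95
    record(32)
    if h >= 11:
        h = n * 11
        factor = n
    n = print(n % n)
    h = 27 - 95
    for res in h:
        factor = factor + n
        record(res)
    return n

7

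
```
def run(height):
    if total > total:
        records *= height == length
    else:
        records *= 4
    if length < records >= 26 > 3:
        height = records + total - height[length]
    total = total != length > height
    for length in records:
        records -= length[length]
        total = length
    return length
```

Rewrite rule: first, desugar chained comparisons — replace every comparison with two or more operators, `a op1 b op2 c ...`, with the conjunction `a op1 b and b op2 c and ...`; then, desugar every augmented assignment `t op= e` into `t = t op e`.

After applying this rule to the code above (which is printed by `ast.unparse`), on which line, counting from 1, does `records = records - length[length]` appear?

Transformed code:
def run(height):
    if total > total:
        records = records * (height == length)
    else:
        records = records * 4
    if length < records and records >= 26 and (26 > 3):
        height = records + total - height[length]
    total = total != length and length > height
    for length in records:
        records = records - length[length]
        total = length
    return length

10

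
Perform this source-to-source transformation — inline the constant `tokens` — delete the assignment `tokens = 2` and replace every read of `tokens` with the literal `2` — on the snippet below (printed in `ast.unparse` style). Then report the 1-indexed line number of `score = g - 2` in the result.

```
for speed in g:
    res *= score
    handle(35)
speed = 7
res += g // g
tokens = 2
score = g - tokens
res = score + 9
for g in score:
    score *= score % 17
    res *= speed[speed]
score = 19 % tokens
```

Transformed code:
for speed in g:
    res *= score
    handle(35)
speed = 7
res += g // g
score = g - 2
res = score + 9
for g in score:
    score *= score % 17
    res *= speed[speed]
score = 19 % 2

6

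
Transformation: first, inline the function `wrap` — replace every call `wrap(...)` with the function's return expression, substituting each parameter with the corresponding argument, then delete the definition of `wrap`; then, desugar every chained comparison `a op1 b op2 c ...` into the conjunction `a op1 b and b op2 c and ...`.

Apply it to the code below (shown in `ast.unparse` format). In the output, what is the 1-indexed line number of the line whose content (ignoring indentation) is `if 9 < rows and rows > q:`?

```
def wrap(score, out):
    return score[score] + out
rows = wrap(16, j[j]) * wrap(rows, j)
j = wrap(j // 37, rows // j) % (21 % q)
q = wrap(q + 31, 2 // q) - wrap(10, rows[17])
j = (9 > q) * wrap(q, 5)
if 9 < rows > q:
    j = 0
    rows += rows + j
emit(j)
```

Transformed code:
rows = (16[16] + j[j]) * (rows[rows] + j)
j = ((j // 37)[j // 37] + rows // j) % (21 % q)
q = (q + 31)[q + 31] + 2 // q - (10[10] + rows[17])
j = (9 > q) * (q[q] + 5)
if 9 < rows and rows > q:
    j = 0
    rows += rows + j
emit(j)

5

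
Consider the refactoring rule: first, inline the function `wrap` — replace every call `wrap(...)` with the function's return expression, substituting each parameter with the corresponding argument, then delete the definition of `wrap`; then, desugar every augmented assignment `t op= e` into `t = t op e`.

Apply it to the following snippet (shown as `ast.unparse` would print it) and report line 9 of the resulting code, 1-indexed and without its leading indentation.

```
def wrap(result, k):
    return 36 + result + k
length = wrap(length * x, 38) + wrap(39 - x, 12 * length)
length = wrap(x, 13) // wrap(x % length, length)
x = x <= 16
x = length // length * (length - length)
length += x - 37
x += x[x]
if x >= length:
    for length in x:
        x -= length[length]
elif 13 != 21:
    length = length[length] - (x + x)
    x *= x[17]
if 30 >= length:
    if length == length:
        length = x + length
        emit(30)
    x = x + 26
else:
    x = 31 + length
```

x = x - length[length]

Transformed code:
length = 36 + length * x + 38 + (36 + (39 - x) + 12 * length)
length = (36 + x + 13) // (36 + x % length + length)
x = x <= 16
x = length // length * (length - length)
length = length + (x - 37)
x = x + x[x]
if x >= length:
    for length in x:
        x = x - length[length]
elif 13 != 21:
    length = length[length] - (x + x)
    x = x * x[17]
if 30 >= length:
    if length == length:
        length = x + length
        emit(30)
    x = x + 26
else:
    x = 31 + length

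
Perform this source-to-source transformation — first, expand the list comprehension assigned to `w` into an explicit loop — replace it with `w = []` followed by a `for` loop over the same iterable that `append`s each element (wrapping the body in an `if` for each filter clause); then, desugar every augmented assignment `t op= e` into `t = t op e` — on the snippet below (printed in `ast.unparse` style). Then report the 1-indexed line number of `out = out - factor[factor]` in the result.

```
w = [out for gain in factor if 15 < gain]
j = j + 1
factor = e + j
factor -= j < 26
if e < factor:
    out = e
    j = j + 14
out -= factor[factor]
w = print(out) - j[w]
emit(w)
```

Transformed code:
w = []
for gain in factor:
    if 15 < gain:
        w.append(out)
j = j + 1
factor = e + j
factor = factor - (j < 26)
if e < factor:
    out = e
    j = j + 14
out = out - factor[factor]
w = print(out) - j[w]
emit(w)

11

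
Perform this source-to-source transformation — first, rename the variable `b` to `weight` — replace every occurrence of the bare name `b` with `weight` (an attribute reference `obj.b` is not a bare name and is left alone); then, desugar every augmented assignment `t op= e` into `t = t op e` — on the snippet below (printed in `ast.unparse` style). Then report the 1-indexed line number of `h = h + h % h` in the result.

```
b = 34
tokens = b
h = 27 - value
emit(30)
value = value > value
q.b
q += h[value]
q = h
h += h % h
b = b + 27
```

Transformed code:
weight = 34
tokens = weight
h = 27 - value
emit(30)
value = value > value
q.b
q = q + h[value]
q = h
h = h + h % h
weight = weight + 27

9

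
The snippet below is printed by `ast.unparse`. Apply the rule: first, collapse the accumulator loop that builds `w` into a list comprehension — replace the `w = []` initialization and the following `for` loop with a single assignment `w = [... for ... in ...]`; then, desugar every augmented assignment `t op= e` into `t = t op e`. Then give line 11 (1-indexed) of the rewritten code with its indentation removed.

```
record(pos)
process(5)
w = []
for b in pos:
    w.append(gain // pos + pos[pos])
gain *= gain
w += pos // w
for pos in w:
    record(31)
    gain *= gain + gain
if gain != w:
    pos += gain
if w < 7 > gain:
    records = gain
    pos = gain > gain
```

if w < 7 > gain:

Transformed code:
record(pos)
process(5)
w = [gain // pos + pos[pos] for b in pos]
gain = gain * gain
w = w + pos // w
for pos in w:
    record(31)
    gain = gain * (gain + gain)
if gain != w:
    pos = pos + gain
if w < 7 > gain:
    records = gain
    pos = gain > gain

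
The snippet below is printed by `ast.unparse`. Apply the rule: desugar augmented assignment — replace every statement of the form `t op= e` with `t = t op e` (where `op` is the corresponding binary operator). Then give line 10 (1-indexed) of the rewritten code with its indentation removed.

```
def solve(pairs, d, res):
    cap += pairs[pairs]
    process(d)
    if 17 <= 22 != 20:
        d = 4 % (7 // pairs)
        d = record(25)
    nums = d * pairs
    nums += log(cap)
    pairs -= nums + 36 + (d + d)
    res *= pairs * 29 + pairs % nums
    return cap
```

res = res * (pairs * 29 + pairs % nums)

Transformed code:
def solve(pairs, d, res):
    cap = cap + pairs[pairs]
    process(d)
    if 17 <= 22 != 20:
        d = 4 % (7 // pairs)
        d = record(25)
    nums = d * pairs
    nums = nums + log(cap)
    pairs = pairs - (nums + 36 + (d + d))
    res = res * (pairs * 29 + pairs % nums)
    return cap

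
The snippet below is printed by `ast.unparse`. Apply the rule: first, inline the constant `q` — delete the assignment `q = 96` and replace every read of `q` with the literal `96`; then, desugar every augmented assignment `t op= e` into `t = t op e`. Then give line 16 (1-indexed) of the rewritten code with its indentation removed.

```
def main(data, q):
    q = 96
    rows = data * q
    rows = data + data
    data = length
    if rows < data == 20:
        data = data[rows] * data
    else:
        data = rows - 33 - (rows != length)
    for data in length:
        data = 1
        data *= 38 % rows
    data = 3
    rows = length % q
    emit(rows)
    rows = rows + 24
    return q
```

return 96

Transformed code:
def main(data, q):
    rows = data * 96
    rows = data + data
    data = length
    if rows < data == 20:
        data = data[rows] * data
    else:
        data = rows - 33 - (rows != length)
    for data in length:
        data = 1
        data = data * (38 % rows)
    data = 3
    rows = length % 96
    emit(rows)
    rows = rows + 24
    return 96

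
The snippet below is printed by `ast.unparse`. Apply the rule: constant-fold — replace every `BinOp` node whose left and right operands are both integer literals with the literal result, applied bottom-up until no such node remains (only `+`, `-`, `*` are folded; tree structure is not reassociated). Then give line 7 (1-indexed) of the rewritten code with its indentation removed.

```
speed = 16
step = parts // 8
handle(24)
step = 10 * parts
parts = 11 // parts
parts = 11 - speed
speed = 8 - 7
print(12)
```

speed = 1

Transformed code:
speed = 16
step = parts // 8
handle(24)
step = 10 * parts
parts = 11 // parts
parts = 11 - speed
speed = 1
print(12)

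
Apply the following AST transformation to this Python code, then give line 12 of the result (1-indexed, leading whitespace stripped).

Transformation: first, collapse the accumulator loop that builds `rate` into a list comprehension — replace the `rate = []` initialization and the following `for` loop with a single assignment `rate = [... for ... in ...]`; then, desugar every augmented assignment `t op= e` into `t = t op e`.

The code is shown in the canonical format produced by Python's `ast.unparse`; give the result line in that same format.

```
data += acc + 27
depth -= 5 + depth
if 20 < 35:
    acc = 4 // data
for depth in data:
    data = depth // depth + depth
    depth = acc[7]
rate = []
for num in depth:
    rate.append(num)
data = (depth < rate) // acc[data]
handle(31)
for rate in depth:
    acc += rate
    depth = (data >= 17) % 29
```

acc = acc + rate

Transformed code:
data = data + (acc + 27)
depth = depth - (5 + depth)
if 20 < 35:
    acc = 4 // data
for depth in data:
    data = depth // depth + depth
    depth = acc[7]
rate = [num for num in depth]
data = (depth < rate) // acc[data]
handle(31)
for rate in depth:
    acc = acc + rate
    depth = (data >= 17) % 29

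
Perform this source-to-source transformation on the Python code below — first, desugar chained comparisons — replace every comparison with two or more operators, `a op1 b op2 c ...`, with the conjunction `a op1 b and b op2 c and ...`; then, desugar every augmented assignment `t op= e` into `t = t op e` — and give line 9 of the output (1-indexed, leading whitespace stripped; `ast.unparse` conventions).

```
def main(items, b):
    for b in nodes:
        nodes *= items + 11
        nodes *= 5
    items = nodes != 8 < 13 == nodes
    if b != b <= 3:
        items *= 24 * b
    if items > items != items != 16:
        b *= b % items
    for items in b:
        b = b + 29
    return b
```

b = b * (b % items)

Transformed code:
def main(items, b):
    for b in nodes:
        nodes = nodes * (items + 11)
        nodes = nodes * 5
    items = nodes != 8 and 8 < 13 and (13 == nodes)
    if b != b and b <= 3:
        items = items * (24 * b)
    if items > items and items != items and (items != 16):
        b = b * (b % items)
    for items in b:
        b = b + 29
    return b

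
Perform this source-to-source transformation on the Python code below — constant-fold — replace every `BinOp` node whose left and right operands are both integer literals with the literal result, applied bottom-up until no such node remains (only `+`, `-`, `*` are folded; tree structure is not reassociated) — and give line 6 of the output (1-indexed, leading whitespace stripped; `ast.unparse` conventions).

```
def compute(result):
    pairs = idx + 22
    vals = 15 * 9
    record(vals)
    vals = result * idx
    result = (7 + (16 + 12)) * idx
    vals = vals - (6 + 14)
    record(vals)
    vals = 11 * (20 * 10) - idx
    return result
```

Transformed code:
def compute(result):
    pairs = idx + 22
    vals = 135
    record(vals)
    vals = result * idx
    result = 35 * idx
    vals = vals - 20
    record(vals)
    vals = 2200 - idx
    return result

result = 35 * idx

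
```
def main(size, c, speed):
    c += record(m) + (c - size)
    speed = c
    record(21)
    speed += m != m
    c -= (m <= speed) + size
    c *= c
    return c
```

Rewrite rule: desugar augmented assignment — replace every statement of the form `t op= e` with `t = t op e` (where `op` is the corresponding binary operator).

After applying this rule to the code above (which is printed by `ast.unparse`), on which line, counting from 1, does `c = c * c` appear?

7

Transformed code:
def main(size, c, speed):
    c = c + (record(m) + (c - size))
    speed = c
    record(21)
    speed = speed + (m != m)
    c = c - ((m <= speed) + size)
    c = c * c
    return c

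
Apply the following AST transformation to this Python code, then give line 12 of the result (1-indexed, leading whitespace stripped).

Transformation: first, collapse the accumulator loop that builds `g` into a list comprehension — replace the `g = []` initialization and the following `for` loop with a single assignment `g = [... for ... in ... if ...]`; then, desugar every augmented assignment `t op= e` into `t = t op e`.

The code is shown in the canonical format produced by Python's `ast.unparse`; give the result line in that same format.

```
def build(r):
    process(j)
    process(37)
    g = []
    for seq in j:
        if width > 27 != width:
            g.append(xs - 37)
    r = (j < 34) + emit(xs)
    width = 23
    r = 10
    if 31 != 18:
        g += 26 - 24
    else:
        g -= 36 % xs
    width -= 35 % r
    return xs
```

width = width - 35 % r

Transformed code:
def build(r):
    process(j)
    process(37)
    g = [xs - 37 for seq in j if width > 27 != width]
    r = (j < 34) + emit(xs)
    width = 23
    r = 10
    if 31 != 18:
        g = g + (26 - 24)
    else:
        g = g - 36 % xs
    width = width - 35 % r
    return xs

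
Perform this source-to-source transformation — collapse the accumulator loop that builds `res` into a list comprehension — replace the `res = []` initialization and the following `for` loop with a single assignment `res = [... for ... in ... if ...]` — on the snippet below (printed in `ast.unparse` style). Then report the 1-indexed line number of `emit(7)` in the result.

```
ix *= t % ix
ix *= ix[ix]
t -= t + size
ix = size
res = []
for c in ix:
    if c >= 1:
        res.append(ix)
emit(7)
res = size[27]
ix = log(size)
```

6

Transformed code:
ix *= t % ix
ix *= ix[ix]
t -= t + size
ix = size
res = [ix for c in ix if c >= 1]
emit(7)
res = size[27]
ix = log(size)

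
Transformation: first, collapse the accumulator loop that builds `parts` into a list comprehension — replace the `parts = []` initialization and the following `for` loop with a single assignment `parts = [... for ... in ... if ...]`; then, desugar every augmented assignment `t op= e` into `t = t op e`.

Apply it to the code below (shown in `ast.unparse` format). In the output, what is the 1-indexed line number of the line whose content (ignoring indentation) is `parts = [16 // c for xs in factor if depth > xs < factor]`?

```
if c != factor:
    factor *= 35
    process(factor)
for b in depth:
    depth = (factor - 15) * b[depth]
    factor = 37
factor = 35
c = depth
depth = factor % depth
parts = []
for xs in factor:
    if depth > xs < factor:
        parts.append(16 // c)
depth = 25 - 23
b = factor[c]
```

Transformed code:
if c != factor:
    factor = factor * 35
    process(factor)
for b in depth:
    depth = (factor - 15) * b[depth]
    factor = 37
factor = 35
c = depth
depth = factor % depth
parts = [16 // c for xs in factor if depth > xs < factor]
depth = 25 - 23
b = factor[c]

10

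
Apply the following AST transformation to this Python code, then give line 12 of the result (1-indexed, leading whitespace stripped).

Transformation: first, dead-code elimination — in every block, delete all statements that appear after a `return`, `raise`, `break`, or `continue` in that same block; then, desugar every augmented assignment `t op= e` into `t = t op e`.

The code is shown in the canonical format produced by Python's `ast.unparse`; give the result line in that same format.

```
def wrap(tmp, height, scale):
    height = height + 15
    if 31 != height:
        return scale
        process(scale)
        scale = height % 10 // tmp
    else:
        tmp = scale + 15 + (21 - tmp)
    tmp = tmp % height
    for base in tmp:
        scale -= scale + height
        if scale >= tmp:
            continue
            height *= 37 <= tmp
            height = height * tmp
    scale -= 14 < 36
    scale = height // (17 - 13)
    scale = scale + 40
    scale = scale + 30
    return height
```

scale = scale - (14 < 36)

Transformed code:
def wrap(tmp, height, scale):
    height = height + 15
    if 31 != height:
        return scale
    else:
        tmp = scale + 15 + (21 - tmp)
    tmp = tmp % height
    for base in tmp:
        scale = scale - (scale + height)
        if scale >= tmp:
            continue
    scale = scale - (14 < 36)
    scale = height // (17 - 13)
    scale = scale + 40
    scale = scale + 30
    return height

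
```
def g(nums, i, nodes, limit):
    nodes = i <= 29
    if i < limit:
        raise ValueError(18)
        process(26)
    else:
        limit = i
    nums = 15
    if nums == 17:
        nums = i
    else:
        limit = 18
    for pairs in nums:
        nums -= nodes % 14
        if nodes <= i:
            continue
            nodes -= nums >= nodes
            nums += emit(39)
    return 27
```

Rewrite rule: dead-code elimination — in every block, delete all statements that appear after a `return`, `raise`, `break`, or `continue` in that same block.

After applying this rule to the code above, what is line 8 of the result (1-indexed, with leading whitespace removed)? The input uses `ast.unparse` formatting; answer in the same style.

Transformed code:
def g(nums, i, nodes, limit):
    nodes = i <= 29
    if i < limit:
        raise ValueError(18)
    else:
        limit = i
    nums = 15
    if nums == 17:
        nums = i
    else:
        limit = 18
    for pairs in nums:
        nums -= nodes % 14
        if nodes <= i:
            continue
    return 27

if nums == 17:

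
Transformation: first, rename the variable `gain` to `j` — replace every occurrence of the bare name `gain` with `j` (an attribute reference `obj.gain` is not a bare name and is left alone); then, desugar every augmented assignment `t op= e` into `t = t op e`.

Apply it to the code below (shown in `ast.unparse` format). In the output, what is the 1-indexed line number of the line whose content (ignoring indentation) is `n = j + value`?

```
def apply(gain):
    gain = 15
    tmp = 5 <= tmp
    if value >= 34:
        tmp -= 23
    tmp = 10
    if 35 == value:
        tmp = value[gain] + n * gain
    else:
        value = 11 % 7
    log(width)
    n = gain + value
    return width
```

12

Transformed code:
def apply(j):
    j = 15
    tmp = 5 <= tmp
    if value >= 34:
        tmp = tmp - 23
    tmp = 10
    if 35 == value:
        tmp = value[j] + n * j
    else:
        value = 11 % 7
    log(width)
    n = j + value
    return width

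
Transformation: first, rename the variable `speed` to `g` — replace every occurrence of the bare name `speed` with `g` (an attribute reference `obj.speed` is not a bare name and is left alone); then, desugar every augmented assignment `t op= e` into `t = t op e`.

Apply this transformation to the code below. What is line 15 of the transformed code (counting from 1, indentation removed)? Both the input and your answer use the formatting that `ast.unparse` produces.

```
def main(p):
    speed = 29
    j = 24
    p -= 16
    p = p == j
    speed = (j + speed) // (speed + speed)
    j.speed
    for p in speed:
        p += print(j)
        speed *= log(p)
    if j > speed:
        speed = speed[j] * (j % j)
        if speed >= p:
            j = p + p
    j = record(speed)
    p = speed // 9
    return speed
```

j = record(g)

Transformed code:
def main(p):
    g = 29
    j = 24
    p = p - 16
    p = p == j
    g = (j + g) // (g + g)
    j.speed
    for p in g:
        p = p + print(j)
        g = g * log(p)
    if j > g:
        g = g[j] * (j % j)
        if g >= p:
            j = p + p
    j = record(g)
    p = g // 9
    return g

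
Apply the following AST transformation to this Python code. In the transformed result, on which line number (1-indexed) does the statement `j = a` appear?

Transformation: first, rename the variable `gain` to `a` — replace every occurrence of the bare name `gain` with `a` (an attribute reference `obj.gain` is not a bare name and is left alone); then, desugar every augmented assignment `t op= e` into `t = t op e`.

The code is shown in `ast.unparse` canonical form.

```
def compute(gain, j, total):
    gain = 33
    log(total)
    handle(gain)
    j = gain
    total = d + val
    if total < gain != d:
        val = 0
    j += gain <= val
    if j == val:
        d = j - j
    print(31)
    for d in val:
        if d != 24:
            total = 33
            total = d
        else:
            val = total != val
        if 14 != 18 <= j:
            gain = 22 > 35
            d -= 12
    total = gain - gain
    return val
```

5

Transformed code:
def compute(a, j, total):
    a = 33
    log(total)
    handle(a)
    j = a
    total = d + val
    if total < a != d:
        val = 0
    j = j + (a <= val)
    if j == val:
        d = j - j
    print(31)
    for d in val:
        if d != 24:
            total = 33
            total = d
        else:
            val = total != val
        if 14 != 18 <= j:
            a = 22 > 35
            d = d - 12
    total = a - a
    return val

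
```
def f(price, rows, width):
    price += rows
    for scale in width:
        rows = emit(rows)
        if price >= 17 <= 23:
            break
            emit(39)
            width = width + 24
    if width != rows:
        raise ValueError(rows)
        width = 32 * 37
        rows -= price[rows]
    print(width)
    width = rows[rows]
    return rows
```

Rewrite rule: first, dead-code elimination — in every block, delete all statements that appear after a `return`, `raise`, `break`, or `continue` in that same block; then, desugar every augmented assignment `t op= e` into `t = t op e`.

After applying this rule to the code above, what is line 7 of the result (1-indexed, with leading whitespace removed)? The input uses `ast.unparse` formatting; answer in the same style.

if width != rows:

Transformed code:
def f(price, rows, width):
    price = price + rows
    for scale in width:
        rows = emit(rows)
        if price >= 17 <= 23:
            break
    if width != rows:
        raise ValueError(rows)
    print(width)
    width = rows[rows]
    return rows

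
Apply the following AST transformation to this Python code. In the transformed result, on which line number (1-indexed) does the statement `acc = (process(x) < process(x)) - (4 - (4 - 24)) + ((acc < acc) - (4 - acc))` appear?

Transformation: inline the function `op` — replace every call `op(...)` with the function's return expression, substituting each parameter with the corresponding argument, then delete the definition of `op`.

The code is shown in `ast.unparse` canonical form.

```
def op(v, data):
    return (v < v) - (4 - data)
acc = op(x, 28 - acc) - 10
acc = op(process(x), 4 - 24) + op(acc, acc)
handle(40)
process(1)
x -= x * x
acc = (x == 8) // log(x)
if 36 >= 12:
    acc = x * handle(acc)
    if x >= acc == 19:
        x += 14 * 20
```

2

Transformed code:
acc = (x < x) - (4 - (28 - acc)) - 10
acc = (process(x) < process(x)) - (4 - (4 - 24)) + ((acc < acc) - (4 - acc))
handle(40)
process(1)
x -= x * x
acc = (x == 8) // log(x)
if 36 >= 12:
    acc = x * handle(acc)
    if x >= acc == 19:
        x += 14 * 20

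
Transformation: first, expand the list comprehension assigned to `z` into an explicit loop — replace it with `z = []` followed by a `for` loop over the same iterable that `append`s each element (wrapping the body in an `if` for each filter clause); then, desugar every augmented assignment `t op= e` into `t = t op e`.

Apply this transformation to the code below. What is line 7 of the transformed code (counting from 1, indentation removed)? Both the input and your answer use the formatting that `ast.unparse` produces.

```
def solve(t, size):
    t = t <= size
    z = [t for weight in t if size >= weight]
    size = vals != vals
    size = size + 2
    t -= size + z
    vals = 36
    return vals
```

size = vals != vals

Transformed code:
def solve(t, size):
    t = t <= size
    z = []
    for weight in t:
        if size >= weight:
            z.append(t)
    size = vals != vals
    size = size + 2
    t = t - (size + z)
    vals = 36
    return vals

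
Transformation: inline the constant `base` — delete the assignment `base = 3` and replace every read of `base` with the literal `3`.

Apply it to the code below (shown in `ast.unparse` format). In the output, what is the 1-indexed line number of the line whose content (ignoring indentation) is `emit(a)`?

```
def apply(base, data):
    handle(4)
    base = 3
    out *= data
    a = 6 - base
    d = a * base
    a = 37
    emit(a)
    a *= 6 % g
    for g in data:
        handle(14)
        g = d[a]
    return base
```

7

Transformed code:
def apply(base, data):
    handle(4)
    out *= data
    a = 6 - 3
    d = a * 3
    a = 37
    emit(a)
    a *= 6 % g
    for g in data:
        handle(14)
        g = d[a]
    return 3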